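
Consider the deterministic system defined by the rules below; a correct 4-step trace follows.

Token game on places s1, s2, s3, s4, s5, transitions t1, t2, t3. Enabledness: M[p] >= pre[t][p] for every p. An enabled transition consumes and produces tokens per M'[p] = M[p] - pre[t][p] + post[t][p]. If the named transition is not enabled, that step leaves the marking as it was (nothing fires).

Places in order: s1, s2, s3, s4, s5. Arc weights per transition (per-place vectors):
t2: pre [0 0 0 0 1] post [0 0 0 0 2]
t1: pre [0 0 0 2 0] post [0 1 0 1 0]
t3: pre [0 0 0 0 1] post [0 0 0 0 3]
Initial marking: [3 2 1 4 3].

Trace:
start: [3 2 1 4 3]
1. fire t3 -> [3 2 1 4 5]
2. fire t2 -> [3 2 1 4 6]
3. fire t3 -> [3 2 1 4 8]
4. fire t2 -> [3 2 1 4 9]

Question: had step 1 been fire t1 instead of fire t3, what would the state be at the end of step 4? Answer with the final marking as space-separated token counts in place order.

(re-executing from step 1 with the substitution; state before step 1: [3 2 1 4 3])
1. fire t1 -> [3 3 1 3 3]
2. fire t2 -> [3 3 1 3 4]
3. fire t3 -> [3 3 1 3 6]
4. fire t2 -> [3 3 1 3 7]

3 3 1 3 7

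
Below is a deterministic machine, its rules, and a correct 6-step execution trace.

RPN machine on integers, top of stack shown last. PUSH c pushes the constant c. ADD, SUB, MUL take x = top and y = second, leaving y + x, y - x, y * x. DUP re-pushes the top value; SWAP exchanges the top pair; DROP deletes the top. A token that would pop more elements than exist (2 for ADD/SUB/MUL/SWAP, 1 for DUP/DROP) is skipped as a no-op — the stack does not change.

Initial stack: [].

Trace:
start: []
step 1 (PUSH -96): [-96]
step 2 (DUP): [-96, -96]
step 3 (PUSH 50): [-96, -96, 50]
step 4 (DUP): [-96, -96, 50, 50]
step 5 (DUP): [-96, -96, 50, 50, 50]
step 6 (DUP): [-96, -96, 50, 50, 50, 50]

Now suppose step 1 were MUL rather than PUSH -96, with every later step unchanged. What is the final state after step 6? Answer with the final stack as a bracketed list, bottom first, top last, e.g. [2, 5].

[50, 50, 50, 50]

(re-executing from step 1 with the substitution; state before step 1: [])
step 1 (MUL): []
step 2 (DUP): []
step 3 (PUSH 50): [50]
step 4 (DUP): [50, 50]
step 5 (DUP): [50, 50, 50]
step 6 (DUP): [50, 50, 50, 50]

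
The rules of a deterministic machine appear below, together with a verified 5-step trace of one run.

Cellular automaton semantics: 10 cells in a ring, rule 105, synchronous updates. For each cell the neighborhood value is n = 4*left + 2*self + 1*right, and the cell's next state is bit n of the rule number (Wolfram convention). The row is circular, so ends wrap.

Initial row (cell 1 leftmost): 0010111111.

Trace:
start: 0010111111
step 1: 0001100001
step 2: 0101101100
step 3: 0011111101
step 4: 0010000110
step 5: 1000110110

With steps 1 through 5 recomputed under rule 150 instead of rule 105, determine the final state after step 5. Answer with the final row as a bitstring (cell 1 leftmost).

(re-executing steps 1..5 under rule 150; state before step 1: 0010111111)
step 1: 1110011110
step 2: 0101101100
step 3: 1100000010
step 4: 0010000110
step 5: 0111001001

0111001001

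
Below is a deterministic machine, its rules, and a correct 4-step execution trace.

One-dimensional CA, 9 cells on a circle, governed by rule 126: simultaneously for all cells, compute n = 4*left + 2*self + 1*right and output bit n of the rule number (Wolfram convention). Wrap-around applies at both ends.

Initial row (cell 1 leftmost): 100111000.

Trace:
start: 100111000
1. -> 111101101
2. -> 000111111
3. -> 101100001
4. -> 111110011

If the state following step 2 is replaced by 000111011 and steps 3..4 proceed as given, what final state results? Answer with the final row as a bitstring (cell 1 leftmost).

111111000

state after step 2 := 000111011
3. -> 101101111
4. -> 111111000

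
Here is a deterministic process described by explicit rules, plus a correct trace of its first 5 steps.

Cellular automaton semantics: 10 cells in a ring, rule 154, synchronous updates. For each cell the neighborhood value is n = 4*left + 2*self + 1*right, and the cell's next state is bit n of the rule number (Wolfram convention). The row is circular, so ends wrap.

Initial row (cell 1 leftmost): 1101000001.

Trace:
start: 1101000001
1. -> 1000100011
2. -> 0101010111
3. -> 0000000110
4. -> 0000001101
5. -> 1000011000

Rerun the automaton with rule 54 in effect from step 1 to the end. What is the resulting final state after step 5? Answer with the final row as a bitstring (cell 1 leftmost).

(re-executing steps 1..5 under rule 54; state before step 1: 1101000001)
1. -> 0011100010
2. -> 0100010111
3. -> 1110111000
4. -> 0001000101
5. -> 1011101111

1011101111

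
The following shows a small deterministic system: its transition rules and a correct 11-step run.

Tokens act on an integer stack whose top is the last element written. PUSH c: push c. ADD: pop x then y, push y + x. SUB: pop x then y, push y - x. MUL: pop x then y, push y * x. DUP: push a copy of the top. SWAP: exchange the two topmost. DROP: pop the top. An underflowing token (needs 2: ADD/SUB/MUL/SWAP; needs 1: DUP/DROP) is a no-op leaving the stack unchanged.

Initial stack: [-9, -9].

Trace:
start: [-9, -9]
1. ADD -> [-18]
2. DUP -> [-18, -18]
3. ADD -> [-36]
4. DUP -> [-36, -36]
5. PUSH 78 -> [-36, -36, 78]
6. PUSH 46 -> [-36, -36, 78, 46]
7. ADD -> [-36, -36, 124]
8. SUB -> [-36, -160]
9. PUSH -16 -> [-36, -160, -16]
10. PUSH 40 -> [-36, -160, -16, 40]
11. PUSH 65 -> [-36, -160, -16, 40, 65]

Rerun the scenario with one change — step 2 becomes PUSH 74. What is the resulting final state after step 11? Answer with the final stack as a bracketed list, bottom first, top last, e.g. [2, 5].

[56, -68, -16, 40, 65]

(re-executing from step 2 with the substitution; state before step 2: [-18])
2. PUSH 74 -> [-18, 74]
3. ADD -> [56]
4. DUP -> [56, 56]
5. PUSH 78 -> [56, 56, 78]
6. PUSH 46 -> [56, 56, 78, 46]
7. ADD -> [56, 56, 124]
8. SUB -> [56, -68]
9. PUSH -16 -> [56, -68, -16]
10. PUSH 40 -> [56, -68, -16, 40]
11. PUSH 65 -> [56, -68, -16, 40, 65]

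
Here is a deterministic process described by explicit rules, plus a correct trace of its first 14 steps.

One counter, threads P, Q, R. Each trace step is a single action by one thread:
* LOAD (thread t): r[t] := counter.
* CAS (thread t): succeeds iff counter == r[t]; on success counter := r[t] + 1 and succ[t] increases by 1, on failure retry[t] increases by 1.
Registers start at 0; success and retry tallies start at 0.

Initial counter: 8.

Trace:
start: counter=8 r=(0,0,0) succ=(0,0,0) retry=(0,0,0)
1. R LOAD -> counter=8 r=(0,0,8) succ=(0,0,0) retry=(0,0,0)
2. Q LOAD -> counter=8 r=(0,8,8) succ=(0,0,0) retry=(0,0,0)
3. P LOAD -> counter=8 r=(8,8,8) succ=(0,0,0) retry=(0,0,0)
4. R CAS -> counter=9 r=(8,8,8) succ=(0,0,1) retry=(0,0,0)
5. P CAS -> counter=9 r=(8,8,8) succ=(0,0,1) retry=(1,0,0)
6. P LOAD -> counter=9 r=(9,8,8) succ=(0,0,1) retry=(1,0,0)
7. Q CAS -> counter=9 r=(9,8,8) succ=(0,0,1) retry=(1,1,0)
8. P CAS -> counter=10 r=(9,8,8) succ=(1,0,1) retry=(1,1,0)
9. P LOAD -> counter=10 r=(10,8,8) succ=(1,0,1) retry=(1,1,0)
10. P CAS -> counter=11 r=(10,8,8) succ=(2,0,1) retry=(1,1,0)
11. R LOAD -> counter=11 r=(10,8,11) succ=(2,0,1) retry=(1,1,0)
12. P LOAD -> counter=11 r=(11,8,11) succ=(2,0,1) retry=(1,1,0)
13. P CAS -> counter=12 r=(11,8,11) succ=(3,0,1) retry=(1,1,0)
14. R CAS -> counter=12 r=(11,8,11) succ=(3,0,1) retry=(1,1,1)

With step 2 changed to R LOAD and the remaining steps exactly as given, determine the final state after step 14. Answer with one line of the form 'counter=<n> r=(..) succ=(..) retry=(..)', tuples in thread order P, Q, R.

(re-executing from step 2 with the substitution; state before step 2: counter=8 r=(0,0,8) succ=(0,0,0) retry=(0,0,0))
2. R LOAD -> counter=8 r=(0,0,8) succ=(0,0,0) retry=(0,0,0)
3. P LOAD -> counter=8 r=(8,0,8) succ=(0,0,0) retry=(0,0,0)
4. R CAS -> counter=9 r=(8,0,8) succ=(0,0,1) retry=(0,0,0)
5. P CAS -> counter=9 r=(8,0,8) succ=(0,0,1) retry=(1,0,0)
6. P LOAD -> counter=9 r=(9,0,8) succ=(0,0,1) retry=(1,0,0)
7. Q CAS -> counter=9 r=(9,0,8) succ=(0,0,1) retry=(1,1,0)
8. P CAS -> counter=10 r=(9,0,8) succ=(1,0,1) retry=(1,1,0)
9. P LOAD -> counter=10 r=(10,0,8) succ=(1,0,1) retry=(1,1,0)
10. P CAS -> counter=11 r=(10,0,8) succ=(2,0,1) retry=(1,1,0)
11. R LOAD -> counter=11 r=(10,0,11) succ=(2,0,1) retry=(1,1,0)
12. P LOAD -> counter=11 r=(11,0,11) succ=(2,0,1) retry=(1,1,0)
13. P CAS -> counter=12 r=(11,0,11) succ=(3,0,1) retry=(1,1,0)
14. R CAS -> counter=12 r=(11,0,11) succ=(3,0,1) retry=(1,1,1)

counter=12 r=(11,0,11) succ=(3,0,1) retry=(1,1,1)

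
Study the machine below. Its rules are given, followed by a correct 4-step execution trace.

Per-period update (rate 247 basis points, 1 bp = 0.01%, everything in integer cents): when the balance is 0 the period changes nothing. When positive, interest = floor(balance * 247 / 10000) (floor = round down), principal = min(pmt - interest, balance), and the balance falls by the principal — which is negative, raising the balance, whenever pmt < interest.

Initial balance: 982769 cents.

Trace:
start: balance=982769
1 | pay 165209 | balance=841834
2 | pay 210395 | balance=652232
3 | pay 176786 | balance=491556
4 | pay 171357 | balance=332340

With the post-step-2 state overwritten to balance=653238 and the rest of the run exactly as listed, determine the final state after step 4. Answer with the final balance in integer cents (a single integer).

state after step 2 := balance=653238
3 | pay 176786 | balance=492586
4 | pay 171357 | balance=333395

333395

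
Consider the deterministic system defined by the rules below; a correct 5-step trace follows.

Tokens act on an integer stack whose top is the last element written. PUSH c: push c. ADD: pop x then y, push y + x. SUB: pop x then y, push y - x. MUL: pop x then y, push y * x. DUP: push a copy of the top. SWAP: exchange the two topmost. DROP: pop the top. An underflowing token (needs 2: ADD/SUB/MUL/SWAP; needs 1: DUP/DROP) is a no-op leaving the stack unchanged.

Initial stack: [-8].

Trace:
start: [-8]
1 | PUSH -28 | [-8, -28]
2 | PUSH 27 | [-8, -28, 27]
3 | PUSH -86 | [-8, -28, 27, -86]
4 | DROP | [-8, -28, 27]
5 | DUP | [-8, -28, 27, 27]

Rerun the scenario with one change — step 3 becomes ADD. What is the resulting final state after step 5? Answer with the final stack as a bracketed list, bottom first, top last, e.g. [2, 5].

(re-executing from step 3 with the substitution; state before step 3: [-8, -28, 27])
3 | ADD | [-8, -1]
4 | DROP | [-8]
5 | DUP | [-8, -8]

[-8, -8]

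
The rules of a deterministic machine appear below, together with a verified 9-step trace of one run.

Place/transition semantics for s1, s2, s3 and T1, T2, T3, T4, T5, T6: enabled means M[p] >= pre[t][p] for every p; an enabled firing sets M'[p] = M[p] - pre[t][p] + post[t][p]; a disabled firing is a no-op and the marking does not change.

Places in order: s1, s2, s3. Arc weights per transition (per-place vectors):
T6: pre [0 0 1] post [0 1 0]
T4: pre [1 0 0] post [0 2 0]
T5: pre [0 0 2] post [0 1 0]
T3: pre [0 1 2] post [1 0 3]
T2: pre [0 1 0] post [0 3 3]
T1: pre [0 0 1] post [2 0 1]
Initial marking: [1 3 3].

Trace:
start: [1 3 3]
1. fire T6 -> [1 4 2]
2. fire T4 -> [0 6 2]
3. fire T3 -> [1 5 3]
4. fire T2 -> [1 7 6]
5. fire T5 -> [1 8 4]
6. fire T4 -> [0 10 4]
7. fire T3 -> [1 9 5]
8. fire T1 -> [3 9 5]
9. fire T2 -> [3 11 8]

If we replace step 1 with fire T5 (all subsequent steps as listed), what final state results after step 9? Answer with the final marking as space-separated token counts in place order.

(re-executing from step 1 with the substitution; state before step 1: [1 3 3])
1. fire T5 -> [1 4 1]
2. fire T4 -> [0 6 1]
3. fire T3 -> [0 6 1]
4. fire T2 -> [0 8 4]
5. fire T5 -> [0 9 2]
6. fire T4 -> [0 9 2]
7. fire T3 -> [1 8 3]
8. fire T1 -> [3 8 3]
9. fire T2 -> [3 10 6]

3 10 6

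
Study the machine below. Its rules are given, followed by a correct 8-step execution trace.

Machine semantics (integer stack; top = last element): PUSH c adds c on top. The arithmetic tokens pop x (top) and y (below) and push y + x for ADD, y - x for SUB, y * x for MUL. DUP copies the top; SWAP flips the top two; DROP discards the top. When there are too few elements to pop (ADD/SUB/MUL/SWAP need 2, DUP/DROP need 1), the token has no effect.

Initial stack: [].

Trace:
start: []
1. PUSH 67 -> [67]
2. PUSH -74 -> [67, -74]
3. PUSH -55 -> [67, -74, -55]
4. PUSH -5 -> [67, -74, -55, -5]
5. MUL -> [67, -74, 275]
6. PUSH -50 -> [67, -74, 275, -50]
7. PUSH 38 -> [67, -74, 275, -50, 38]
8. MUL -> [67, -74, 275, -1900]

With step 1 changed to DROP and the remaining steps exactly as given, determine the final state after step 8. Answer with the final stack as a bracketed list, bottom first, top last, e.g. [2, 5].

[-74, 275, -1900]

(re-executing from step 1 with the substitution; state before step 1: [])
1. DROP -> []
2. PUSH -74 -> [-74]
3. PUSH -55 -> [-74, -55]
4. PUSH -5 -> [-74, -55, -5]
5. MUL -> [-74, 275]
6. PUSH -50 -> [-74, 275, -50]
7. PUSH 38 -> [-74, 275, -50, 38]
8. MUL -> [-74, 275, -1900]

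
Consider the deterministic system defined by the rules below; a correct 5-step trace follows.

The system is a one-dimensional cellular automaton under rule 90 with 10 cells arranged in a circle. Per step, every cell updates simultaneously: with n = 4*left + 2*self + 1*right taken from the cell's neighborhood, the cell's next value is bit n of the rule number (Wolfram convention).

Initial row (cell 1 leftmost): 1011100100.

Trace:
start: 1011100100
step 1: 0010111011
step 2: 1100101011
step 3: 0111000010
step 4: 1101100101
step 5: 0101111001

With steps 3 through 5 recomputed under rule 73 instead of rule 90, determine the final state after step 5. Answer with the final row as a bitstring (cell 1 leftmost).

1101001011

(re-executing steps 3..5 under rule 73; state before step 3: 1100101011)
step 3: 0100000010
step 4: 0001111000
step 5: 1101001011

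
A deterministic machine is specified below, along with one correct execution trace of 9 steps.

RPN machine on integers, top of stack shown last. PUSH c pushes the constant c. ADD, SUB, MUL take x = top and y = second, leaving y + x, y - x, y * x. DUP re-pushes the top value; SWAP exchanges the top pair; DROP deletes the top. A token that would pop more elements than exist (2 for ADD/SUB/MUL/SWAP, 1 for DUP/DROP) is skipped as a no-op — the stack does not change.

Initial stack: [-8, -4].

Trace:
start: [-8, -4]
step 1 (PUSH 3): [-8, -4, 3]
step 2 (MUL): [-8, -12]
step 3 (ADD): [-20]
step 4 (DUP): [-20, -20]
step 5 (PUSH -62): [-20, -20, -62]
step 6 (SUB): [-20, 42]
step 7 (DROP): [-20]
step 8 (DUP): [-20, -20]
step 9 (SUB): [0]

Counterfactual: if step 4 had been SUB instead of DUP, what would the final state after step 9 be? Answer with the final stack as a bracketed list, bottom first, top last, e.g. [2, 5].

[]

(re-executing from step 4 with the substitution; state before step 4: [-20])
step 4 (SUB): [-20]
step 5 (PUSH -62): [-20, -62]
step 6 (SUB): [42]
step 7 (DROP): []
step 8 (DUP): []
step 9 (SUB): []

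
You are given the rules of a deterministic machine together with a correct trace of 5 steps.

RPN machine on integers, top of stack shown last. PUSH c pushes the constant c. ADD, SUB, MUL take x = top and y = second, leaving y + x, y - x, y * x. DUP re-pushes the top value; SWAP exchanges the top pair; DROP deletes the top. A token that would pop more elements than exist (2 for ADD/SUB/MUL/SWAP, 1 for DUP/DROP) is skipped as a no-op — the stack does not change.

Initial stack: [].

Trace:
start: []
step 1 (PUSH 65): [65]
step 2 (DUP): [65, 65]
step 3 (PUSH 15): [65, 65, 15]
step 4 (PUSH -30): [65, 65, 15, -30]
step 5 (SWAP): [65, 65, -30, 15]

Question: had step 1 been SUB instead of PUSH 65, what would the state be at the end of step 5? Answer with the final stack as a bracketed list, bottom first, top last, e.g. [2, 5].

(re-executing from step 1 with the substitution; state before step 1: [])
step 1 (SUB): []
step 2 (DUP): []
step 3 (PUSH 15): [15]
step 4 (PUSH -30): [15, -30]
step 5 (SWAP): [-30, 15]

[-30, 15]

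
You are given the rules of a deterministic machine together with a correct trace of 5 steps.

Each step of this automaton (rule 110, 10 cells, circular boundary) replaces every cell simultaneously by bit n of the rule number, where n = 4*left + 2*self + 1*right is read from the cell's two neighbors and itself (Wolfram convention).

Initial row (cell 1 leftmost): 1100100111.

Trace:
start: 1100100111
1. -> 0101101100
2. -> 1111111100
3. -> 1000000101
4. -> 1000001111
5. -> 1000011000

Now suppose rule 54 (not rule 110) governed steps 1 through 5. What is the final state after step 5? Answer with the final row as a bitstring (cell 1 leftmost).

(re-executing steps 1..5 under rule 54; state before step 1: 1100100111)
1. -> 0011111000
2. -> 0100000100
3. -> 1110001110
4. -> 0001010001
5. -> 1011111011

1011111011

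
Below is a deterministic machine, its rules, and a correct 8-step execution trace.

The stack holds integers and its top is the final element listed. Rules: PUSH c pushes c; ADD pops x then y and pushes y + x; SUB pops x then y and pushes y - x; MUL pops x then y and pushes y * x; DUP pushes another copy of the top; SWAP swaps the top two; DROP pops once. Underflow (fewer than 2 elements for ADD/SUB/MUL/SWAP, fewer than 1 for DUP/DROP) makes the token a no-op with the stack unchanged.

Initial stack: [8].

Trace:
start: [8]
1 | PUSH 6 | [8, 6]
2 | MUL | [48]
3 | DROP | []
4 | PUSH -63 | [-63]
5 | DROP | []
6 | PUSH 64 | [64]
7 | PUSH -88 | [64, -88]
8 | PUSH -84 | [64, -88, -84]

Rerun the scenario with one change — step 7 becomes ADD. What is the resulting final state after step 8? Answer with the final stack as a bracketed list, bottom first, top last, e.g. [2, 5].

[64, -84]

(re-executing from step 7 with the substitution; state before step 7: [64])
7 | ADD | [64]
8 | PUSH -84 | [64, -84]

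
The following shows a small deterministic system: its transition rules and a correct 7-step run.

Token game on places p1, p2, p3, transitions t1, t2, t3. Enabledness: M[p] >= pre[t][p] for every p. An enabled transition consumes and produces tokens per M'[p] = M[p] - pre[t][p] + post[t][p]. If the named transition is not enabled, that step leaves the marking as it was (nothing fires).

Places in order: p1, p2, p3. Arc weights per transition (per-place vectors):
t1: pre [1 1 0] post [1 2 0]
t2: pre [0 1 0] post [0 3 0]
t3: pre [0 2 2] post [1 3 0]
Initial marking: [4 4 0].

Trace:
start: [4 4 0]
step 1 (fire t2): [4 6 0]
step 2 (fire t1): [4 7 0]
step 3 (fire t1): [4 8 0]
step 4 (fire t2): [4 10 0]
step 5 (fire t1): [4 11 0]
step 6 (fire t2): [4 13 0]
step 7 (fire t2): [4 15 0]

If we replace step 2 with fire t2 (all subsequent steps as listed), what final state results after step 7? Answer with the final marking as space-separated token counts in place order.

(re-executing from step 2 with the substitution; state before step 2: [4 6 0])
step 2 (fire t2): [4 8 0]
step 3 (fire t1): [4 9 0]
step 4 (fire t2): [4 11 0]
step 5 (fire t1): [4 12 0]
step 6 (fire t2): [4 14 0]
step 7 (fire t2): [4 16 0]

4 16 0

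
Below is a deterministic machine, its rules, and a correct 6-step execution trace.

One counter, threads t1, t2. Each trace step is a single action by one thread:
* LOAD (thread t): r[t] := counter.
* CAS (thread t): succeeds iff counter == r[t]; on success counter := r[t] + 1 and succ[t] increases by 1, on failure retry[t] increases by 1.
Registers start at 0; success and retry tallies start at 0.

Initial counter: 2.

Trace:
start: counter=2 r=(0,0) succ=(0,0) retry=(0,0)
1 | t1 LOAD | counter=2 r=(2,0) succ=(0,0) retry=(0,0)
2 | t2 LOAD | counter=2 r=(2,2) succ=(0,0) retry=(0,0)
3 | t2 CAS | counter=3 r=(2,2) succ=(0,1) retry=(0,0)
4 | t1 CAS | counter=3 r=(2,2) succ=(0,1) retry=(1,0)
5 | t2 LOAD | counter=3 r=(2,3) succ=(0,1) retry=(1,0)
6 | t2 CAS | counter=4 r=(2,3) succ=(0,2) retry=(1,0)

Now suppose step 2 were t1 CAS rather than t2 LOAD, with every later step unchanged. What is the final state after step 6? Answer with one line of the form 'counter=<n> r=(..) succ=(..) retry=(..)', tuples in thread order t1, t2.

(re-executing from step 2 with the substitution; state before step 2: counter=2 r=(2,0) succ=(0,0) retry=(0,0))
2 | t1 CAS | counter=3 r=(2,0) succ=(1,0) retry=(0,0)
3 | t2 CAS | counter=3 r=(2,0) succ=(1,0) retry=(0,1)
4 | t1 CAS | counter=3 r=(2,0) succ=(1,0) retry=(1,1)
5 | t2 LOAD | counter=3 r=(2,3) succ=(1,0) retry=(1,1)
6 | t2 CAS | counter=4 r=(2,3) succ=(1,1) retry=(1,1)

counter=4 r=(2,3) succ=(1,1) retry=(1,1)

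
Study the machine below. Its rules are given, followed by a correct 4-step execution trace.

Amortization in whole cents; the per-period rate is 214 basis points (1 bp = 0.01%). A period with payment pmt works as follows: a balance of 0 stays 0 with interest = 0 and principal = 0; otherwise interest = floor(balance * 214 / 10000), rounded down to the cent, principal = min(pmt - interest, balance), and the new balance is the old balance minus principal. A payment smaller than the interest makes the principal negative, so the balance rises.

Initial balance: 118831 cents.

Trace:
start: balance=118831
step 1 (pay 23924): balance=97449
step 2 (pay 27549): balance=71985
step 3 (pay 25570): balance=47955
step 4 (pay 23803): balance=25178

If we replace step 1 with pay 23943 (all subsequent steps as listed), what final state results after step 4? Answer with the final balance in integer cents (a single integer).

25158

(re-executing from step 1 with the substitution; state before step 1: balance=118831)
step 1 (pay 23943): balance=97430
step 2 (pay 27549): balance=71966
step 3 (pay 25570): balance=47936
step 4 (pay 23803): balance=25158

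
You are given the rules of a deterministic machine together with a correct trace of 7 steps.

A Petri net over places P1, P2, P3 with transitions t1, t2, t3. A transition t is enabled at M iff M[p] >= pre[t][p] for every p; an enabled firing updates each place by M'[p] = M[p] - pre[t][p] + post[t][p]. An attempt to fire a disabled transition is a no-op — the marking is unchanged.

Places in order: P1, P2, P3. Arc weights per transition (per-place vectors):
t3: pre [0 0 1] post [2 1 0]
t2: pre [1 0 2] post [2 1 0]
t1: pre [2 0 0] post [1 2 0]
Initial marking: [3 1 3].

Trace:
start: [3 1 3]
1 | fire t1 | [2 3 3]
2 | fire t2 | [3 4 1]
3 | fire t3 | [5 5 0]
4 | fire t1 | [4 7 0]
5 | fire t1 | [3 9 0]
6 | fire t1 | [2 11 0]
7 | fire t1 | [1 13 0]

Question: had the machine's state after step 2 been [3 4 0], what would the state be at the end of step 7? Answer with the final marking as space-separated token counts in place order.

1 8 0

state after step 2 := [3 4 0]
3 | fire t3 | [3 4 0]
4 | fire t1 | [2 6 0]
5 | fire t1 | [1 8 0]
6 | fire t1 | [1 8 0]
7 | fire t1 | [1 8 0]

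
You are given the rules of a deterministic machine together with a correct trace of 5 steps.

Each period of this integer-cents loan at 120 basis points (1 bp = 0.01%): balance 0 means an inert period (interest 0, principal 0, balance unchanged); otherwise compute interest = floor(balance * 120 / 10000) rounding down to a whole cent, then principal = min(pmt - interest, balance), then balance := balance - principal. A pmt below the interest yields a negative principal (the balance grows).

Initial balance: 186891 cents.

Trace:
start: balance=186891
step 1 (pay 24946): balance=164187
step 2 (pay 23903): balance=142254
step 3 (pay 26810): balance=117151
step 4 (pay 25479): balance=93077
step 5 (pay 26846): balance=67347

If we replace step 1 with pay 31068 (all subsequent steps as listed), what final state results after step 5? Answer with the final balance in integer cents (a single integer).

60925

(re-executing from step 1 with the substitution; state before step 1: balance=186891)
step 1 (pay 31068): balance=158065
step 2 (pay 23903): balance=136058
step 3 (pay 26810): balance=110880
step 4 (pay 25479): balance=86731
step 5 (pay 26846): balance=60925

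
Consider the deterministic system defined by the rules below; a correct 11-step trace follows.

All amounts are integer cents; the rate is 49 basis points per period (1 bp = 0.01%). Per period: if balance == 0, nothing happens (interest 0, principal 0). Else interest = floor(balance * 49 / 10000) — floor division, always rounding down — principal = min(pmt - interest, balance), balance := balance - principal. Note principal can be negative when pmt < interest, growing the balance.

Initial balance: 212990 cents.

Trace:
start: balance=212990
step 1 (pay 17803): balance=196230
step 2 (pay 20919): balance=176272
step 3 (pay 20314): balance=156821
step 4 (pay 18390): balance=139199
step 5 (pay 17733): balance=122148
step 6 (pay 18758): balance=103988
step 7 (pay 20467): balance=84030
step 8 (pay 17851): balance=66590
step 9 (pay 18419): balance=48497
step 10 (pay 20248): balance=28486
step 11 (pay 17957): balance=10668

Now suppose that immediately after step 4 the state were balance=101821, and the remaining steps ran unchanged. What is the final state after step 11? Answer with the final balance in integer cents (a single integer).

state after step 4 := balance=101821
step 5 (pay 17733): balance=84586
step 6 (pay 18758): balance=66242
step 7 (pay 20467): balance=46099
step 8 (pay 17851): balance=28473
step 9 (pay 18419): balance=10193
step 10 (pay 20248): balance=0
step 11 (pay 17957): balance=0

0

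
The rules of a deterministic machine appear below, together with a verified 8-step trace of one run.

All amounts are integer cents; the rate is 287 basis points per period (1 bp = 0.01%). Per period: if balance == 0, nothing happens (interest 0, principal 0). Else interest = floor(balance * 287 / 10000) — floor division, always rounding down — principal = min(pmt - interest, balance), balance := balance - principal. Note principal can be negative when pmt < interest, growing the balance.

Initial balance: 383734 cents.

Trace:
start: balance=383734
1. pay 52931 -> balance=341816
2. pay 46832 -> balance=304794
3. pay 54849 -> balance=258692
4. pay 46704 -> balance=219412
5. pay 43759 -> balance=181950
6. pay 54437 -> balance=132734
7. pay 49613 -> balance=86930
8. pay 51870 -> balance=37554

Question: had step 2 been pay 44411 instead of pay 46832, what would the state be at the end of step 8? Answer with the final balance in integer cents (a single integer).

40423

(re-executing from step 2 with the substitution; state before step 2: balance=341816)
2. pay 44411 -> balance=307215
3. pay 54849 -> balance=261183
4. pay 46704 -> balance=221974
5. pay 43759 -> balance=184585
6. pay 54437 -> balance=135445
7. pay 49613 -> balance=89719
8. pay 51870 -> balance=40423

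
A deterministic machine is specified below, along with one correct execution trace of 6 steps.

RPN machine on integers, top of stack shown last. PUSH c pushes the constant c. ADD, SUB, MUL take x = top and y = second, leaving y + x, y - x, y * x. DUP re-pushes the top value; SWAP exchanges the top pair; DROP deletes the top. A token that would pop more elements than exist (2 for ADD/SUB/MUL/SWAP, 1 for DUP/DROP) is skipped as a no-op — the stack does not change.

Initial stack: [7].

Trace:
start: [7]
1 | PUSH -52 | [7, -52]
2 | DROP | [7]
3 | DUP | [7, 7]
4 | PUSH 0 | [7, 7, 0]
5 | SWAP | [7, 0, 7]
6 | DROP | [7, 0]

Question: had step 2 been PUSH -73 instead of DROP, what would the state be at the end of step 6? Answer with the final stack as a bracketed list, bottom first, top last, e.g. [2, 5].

(re-executing from step 2 with the substitution; state before step 2: [7, -52])
2 | PUSH -73 | [7, -52, -73]
3 | DUP | [7, -52, -73, -73]
4 | PUSH 0 | [7, -52, -73, -73, 0]
5 | SWAP | [7, -52, -73, 0, -73]
6 | DROP | [7, -52, -73, 0]

[7, -52, -73, 0]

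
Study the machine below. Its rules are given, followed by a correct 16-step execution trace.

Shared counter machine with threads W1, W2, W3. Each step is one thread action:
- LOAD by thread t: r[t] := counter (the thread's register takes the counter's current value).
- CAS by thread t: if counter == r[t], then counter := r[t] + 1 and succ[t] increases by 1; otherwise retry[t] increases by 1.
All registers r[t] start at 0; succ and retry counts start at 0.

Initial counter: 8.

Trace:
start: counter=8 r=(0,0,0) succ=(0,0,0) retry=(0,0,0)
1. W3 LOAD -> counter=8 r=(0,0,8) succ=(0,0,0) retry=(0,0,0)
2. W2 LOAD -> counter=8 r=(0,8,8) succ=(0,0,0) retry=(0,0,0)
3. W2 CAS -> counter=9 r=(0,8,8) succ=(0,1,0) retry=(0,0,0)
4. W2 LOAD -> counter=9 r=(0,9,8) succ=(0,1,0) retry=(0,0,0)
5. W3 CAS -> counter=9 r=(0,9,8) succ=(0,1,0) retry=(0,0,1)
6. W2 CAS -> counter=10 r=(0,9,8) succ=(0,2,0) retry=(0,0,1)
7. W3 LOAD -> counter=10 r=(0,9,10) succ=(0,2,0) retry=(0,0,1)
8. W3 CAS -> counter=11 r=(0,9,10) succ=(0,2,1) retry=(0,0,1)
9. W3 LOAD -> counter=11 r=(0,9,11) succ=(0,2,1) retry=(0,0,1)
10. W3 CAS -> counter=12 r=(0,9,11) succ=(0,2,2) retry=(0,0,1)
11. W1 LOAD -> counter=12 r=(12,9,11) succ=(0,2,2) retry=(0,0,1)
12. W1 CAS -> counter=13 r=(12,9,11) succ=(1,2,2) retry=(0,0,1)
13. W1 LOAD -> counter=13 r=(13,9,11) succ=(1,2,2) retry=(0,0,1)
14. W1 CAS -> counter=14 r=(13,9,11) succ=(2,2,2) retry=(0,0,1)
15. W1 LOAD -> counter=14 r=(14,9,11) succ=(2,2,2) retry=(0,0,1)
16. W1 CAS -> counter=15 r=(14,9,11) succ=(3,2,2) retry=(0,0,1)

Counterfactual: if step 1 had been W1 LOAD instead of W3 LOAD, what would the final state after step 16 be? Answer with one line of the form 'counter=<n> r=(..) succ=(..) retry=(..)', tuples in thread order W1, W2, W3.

counter=15 r=(14,9,11) succ=(3,2,2) retry=(0,0,1)

(re-executing from step 1 with the substitution; state before step 1: counter=8 r=(0,0,0) succ=(0,0,0) retry=(0,0,0))
1. W1 LOAD -> counter=8 r=(8,0,0) succ=(0,0,0) retry=(0,0,0)
2. W2 LOAD -> counter=8 r=(8,8,0) succ=(0,0,0) retry=(0,0,0)
3. W2 CAS -> counter=9 r=(8,8,0) succ=(0,1,0) retry=(0,0,0)
4. W2 LOAD -> counter=9 r=(8,9,0) succ=(0,1,0) retry=(0,0,0)
5. W3 CAS -> counter=9 r=(8,9,0) succ=(0,1,0) retry=(0,0,1)
6. W2 CAS -> counter=10 r=(8,9,0) succ=(0,2,0) retry=(0,0,1)
7. W3 LOAD -> counter=10 r=(8,9,10) succ=(0,2,0) retry=(0,0,1)
8. W3 CAS -> counter=11 r=(8,9,10) succ=(0,2,1) retry=(0,0,1)
9. W3 LOAD -> counter=11 r=(8,9,11) succ=(0,2,1) retry=(0,0,1)
10. W3 CAS -> counter=12 r=(8,9,11) succ=(0,2,2) retry=(0,0,1)
11. W1 LOAD -> counter=12 r=(12,9,11) succ=(0,2,2) retry=(0,0,1)
12. W1 CAS -> counter=13 r=(12,9,11) succ=(1,2,2) retry=(0,0,1)
13. W1 LOAD -> counter=13 r=(13,9,11) succ=(1,2,2) retry=(0,0,1)
14. W1 CAS -> counter=14 r=(13,9,11) succ=(2,2,2) retry=(0,0,1)
15. W1 LOAD -> counter=14 r=(14,9,11) succ=(2,2,2) retry=(0,0,1)
16. W1 CAS -> counter=15 r=(14,9,11) succ=(3,2,2) retry=(0,0,1)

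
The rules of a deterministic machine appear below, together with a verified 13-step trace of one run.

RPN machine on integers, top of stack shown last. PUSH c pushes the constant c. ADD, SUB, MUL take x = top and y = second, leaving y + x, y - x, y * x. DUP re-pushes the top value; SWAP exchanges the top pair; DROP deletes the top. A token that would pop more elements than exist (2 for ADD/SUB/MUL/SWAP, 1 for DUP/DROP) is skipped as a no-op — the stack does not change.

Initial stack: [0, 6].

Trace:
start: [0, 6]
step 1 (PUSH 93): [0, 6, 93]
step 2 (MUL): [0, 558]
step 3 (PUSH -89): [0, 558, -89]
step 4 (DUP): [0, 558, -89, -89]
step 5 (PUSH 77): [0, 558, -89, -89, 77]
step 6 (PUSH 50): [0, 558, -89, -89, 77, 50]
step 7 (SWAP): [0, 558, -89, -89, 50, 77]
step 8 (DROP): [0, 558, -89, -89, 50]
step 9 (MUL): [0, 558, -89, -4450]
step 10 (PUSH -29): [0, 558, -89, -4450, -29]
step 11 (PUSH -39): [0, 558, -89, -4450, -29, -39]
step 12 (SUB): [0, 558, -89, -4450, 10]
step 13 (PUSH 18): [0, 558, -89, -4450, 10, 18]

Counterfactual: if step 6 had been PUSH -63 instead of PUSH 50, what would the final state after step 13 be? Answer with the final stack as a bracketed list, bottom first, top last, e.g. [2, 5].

(re-executing from step 6 with the substitution; state before step 6: [0, 558, -89, -89, 77])
step 6 (PUSH -63): [0, 558, -89, -89, 77, -63]
step 7 (SWAP): [0, 558, -89, -89, -63, 77]
step 8 (DROP): [0, 558, -89, -89, -63]
step 9 (MUL): [0, 558, -89, 5607]
step 10 (PUSH -29): [0, 558, -89, 5607, -29]
step 11 (PUSH -39): [0, 558, -89, 5607, -29, -39]
step 12 (SUB): [0, 558, -89, 5607, 10]
step 13 (PUSH 18): [0, 558, -89, 5607, 10, 18]

[0, 558, -89, 5607, 10, 18]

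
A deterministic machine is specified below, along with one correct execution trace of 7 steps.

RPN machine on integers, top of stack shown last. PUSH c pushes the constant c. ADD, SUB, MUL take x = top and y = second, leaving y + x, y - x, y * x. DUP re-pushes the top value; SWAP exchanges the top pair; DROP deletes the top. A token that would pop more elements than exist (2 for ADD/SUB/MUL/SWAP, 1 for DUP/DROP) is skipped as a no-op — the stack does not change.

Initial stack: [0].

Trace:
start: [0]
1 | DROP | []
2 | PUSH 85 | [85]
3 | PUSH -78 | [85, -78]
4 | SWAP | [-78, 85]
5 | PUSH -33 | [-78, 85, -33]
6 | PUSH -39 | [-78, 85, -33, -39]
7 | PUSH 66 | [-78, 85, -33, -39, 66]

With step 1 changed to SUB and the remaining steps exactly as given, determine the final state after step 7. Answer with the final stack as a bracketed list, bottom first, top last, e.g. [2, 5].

(re-executing from step 1 with the substitution; state before step 1: [0])
1 | SUB | [0]
2 | PUSH 85 | [0, 85]
3 | PUSH -78 | [0, 85, -78]
4 | SWAP | [0, -78, 85]
5 | PUSH -33 | [0, -78, 85, -33]
6 | PUSH -39 | [0, -78, 85, -33, -39]
7 | PUSH 66 | [0, -78, 85, -33, -39, 66]

[0, -78, 85, -33, -39, 66]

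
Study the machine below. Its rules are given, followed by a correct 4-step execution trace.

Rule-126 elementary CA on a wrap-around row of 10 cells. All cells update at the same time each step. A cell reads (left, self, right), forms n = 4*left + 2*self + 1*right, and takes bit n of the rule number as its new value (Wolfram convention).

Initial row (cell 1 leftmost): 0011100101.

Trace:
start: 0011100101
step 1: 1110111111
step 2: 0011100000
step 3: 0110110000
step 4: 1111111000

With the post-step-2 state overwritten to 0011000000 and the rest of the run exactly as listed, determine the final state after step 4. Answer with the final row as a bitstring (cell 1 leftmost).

state after step 2 := 0011000000
step 3: 0111100000
step 4: 1100110000

1100110000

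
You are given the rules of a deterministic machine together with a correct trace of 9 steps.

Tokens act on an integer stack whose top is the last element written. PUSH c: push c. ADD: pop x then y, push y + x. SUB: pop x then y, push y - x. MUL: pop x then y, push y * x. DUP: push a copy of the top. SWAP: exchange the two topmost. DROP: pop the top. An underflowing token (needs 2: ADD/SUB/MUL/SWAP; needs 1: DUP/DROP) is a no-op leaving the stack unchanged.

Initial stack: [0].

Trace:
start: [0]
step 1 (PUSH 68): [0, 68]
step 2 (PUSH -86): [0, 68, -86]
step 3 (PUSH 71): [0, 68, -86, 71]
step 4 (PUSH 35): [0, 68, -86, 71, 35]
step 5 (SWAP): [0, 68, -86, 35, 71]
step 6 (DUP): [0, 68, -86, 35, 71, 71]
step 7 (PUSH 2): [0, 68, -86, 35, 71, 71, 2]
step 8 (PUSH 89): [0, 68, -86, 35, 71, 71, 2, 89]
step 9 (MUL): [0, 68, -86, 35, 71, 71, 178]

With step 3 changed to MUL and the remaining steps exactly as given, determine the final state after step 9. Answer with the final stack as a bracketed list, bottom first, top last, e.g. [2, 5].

[0, 35, -5848, -5848, 178]

(re-executing from step 3 with the substitution; state before step 3: [0, 68, -86])
step 3 (MUL): [0, -5848]
step 4 (PUSH 35): [0, -5848, 35]
step 5 (SWAP): [0, 35, -5848]
step 6 (DUP): [0, 35, -5848, -5848]
step 7 (PUSH 2): [0, 35, -5848, -5848, 2]
step 8 (PUSH 89): [0, 35, -5848, -5848, 2, 89]
step 9 (MUL): [0, 35, -5848, -5848, 178]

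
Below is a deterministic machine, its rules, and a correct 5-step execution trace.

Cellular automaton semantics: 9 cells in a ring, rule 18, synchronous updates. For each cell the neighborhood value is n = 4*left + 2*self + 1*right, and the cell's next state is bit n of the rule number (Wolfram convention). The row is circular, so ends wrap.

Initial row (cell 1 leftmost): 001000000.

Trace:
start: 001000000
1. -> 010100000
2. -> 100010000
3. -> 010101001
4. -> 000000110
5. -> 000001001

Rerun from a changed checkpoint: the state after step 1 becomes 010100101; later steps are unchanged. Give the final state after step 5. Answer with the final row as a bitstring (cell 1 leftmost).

010000001

state after step 1 := 010100101
2. -> 000011000
3. -> 000100100
4. -> 001011010
5. -> 010000001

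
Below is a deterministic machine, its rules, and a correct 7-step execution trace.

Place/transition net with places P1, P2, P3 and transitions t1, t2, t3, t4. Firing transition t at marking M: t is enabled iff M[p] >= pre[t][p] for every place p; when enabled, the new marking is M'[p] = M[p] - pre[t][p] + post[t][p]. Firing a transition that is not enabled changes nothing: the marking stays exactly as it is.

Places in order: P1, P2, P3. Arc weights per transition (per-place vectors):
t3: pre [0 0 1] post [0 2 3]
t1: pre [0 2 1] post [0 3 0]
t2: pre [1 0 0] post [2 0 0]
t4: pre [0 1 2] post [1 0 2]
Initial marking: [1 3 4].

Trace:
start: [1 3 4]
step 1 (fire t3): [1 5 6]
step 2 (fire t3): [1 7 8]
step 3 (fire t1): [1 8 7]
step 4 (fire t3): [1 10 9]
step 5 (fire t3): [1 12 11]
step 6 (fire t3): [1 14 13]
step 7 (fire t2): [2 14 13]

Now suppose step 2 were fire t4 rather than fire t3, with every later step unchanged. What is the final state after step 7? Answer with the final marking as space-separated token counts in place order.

3 11 11

(re-executing from step 2 with the substitution; state before step 2: [1 5 6])
step 2 (fire t4): [2 4 6]
step 3 (fire t1): [2 5 5]
step 4 (fire t3): [2 7 7]
step 5 (fire t3): [2 9 9]
step 6 (fire t3): [2 11 11]
step 7 (fire t2): [3 11 11]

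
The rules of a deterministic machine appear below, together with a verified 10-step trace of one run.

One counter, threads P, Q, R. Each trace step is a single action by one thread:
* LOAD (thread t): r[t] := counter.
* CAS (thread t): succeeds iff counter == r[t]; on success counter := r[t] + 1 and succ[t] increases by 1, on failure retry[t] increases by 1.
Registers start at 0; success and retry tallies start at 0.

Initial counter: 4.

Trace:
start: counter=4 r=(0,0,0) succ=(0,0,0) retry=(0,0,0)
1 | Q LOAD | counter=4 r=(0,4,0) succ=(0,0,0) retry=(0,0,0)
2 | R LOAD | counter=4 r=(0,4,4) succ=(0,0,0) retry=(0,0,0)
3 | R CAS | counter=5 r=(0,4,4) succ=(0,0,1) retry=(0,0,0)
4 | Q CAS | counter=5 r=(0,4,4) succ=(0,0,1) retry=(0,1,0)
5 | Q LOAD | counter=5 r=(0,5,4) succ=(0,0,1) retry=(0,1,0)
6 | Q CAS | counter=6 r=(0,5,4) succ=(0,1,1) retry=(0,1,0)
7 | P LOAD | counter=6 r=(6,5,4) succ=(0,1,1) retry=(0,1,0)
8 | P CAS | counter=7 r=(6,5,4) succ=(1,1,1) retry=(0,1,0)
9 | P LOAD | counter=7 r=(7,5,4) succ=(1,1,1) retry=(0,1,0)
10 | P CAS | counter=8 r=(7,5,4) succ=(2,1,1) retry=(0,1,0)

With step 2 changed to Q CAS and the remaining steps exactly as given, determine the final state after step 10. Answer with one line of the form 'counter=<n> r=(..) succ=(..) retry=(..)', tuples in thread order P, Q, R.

counter=8 r=(7,5,0) succ=(2,2,0) retry=(0,1,1)

(re-executing from step 2 with the substitution; state before step 2: counter=4 r=(0,4,0) succ=(0,0,0) retry=(0,0,0))
2 | Q CAS | counter=5 r=(0,4,0) succ=(0,1,0) retry=(0,0,0)
3 | R CAS | counter=5 r=(0,4,0) succ=(0,1,0) retry=(0,0,1)
4 | Q CAS | counter=5 r=(0,4,0) succ=(0,1,0) retry=(0,1,1)
5 | Q LOAD | counter=5 r=(0,5,0) succ=(0,1,0) retry=(0,1,1)
6 | Q CAS | counter=6 r=(0,5,0) succ=(0,2,0) retry=(0,1,1)
7 | P LOAD | counter=6 r=(6,5,0) succ=(0,2,0) retry=(0,1,1)
8 | P CAS | counter=7 r=(6,5,0) succ=(1,2,0) retry=(0,1,1)
9 | P LOAD | counter=7 r=(7,5,0) succ=(1,2,0) retry=(0,1,1)
10 | P CAS | counter=8 r=(7,5,0) succ=(2,2,0) retry=(0,1,1)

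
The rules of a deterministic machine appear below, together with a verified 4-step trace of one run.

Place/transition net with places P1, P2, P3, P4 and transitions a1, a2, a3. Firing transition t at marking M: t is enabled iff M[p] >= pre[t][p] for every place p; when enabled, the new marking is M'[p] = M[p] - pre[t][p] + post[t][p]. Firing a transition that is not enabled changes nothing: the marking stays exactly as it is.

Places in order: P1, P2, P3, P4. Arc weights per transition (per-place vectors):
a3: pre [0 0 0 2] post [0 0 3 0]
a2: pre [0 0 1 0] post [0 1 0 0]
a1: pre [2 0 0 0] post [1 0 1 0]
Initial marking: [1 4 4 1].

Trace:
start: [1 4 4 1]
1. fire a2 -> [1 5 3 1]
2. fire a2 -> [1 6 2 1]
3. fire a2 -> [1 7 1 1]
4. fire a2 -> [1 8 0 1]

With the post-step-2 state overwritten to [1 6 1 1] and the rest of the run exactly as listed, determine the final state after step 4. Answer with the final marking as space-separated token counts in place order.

state after step 2 := [1 6 1 1]
3. fire a2 -> [1 7 0 1]
4. fire a2 -> [1 7 0 1]

1 7 0 1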